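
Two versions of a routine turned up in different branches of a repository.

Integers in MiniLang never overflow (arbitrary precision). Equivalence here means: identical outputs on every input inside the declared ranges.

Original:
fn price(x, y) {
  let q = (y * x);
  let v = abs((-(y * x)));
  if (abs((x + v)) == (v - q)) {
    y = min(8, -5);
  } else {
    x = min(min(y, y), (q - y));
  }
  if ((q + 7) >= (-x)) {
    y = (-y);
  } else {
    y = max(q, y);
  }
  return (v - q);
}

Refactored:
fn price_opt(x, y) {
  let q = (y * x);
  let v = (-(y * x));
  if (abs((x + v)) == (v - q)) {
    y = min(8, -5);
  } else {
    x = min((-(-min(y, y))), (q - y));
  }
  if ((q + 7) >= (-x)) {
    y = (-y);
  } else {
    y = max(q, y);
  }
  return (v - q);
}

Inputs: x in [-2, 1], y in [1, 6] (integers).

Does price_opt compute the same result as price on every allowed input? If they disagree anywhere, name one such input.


Consider the input x=1, y=1.
price: q = 1; v = 1; (abs((x + v)) == (v - q)) -> false; x = 0; ((q + 7) >= (-x)) -> true; y = -1; return 0
price_opt: q = 1; v = -1; (abs((x + v)) == (v - q)) -> false; x = 0; ((q + 7) >= (-x)) -> true; y = -1; return -2
0 and -2 differ, so these are not the same function on this domain.
verdict: not equivalent; witness: x=1, y=1


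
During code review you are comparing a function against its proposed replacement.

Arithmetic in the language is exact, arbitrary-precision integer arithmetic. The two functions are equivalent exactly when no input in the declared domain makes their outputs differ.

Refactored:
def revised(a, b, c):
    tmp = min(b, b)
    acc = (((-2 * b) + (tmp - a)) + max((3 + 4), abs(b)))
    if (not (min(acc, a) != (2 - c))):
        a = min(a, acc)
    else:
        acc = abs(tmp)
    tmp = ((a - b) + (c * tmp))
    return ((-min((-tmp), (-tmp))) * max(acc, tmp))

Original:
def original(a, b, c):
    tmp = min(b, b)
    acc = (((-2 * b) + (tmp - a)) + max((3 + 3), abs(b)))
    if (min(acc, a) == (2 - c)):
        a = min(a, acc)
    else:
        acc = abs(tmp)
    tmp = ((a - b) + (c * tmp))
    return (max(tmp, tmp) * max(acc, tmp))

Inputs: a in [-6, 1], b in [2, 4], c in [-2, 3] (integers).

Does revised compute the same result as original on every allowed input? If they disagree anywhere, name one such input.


These are not equivalent — on a=-1, b=2, c=3 the outputs split (15 vs 18).
original: tmp = 2; acc = 5; (min(acc, a) == (2 - c)) -> true; a = -1; tmp = 3; return 15
revised: tmp = 2; acc = 6; (not (min(acc, a) != (2 - c))) -> true; a = -1; tmp = 3; return 18
verdict: not equivalent; witness: a=-1, b=2, c=3


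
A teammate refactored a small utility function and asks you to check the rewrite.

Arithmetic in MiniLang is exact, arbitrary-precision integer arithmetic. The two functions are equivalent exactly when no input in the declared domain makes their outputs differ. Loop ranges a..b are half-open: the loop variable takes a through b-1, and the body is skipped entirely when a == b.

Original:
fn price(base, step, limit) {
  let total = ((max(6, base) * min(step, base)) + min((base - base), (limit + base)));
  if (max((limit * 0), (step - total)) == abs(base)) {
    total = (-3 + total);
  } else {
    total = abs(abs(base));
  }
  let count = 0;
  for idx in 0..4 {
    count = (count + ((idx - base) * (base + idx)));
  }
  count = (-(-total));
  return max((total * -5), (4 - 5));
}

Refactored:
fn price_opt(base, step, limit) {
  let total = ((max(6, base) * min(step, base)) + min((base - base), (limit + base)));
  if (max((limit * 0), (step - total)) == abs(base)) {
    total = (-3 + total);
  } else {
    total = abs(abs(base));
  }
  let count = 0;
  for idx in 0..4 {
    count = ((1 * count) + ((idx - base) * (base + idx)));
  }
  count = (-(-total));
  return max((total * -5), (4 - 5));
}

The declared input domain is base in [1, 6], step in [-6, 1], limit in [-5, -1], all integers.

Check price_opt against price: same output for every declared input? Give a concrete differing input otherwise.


Side by side, the visible changes include: constant usage differs, arithmetic usage differs.
Tracing base=2, step=1, limit=-4: price: total becomes 4; next (max((limit * 0), (step - total)) == abs(base)) evaluates to false; next total becomes 2; next count becomes 0; next at idx=0:; next count becomes -4; next at idx=1:; next count becomes -7; next at idx=2:; next count becomes -7; next at idx=3:; next count becomes -2; next count becomes 2; next final value -1 | price_opt: total becomes 4; next (max((limit * 0), (step - total)) == abs(base)) evaluates to false; next total becomes 2; next count becomes 0; next at idx=0:; next count becomes -4; next at idx=1:; next count becomes -7; next at idx=2:; next count becomes -7; next at idx=3:; next count becomes -2; next count becomes 2; next final value -1 — matching result -1.
Checked all 240 inputs in the declared domain: the outputs agree on every one.
verdict: equivalent


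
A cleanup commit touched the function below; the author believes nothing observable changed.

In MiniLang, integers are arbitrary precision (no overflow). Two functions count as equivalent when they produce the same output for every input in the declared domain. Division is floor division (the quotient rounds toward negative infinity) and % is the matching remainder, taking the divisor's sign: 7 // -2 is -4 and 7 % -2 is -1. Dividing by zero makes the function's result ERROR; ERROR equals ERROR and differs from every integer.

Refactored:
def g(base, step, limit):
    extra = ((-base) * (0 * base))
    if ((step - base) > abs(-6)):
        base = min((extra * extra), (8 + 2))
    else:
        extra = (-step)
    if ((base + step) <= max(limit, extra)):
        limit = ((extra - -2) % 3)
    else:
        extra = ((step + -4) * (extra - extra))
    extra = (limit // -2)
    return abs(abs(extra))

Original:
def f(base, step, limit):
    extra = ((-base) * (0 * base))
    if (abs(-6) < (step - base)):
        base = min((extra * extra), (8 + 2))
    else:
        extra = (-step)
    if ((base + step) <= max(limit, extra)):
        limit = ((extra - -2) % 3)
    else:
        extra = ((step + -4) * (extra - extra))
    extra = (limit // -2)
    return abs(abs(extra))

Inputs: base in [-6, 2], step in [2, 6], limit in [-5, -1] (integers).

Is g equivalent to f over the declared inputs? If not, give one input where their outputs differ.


The two are interchangeable: comparison usage differs, and every declared input agrees.
As a probe, take base=-2, step=2, limit=-1: f runs extra := 0 | (abs(-6) < (step - base)): false | extra := -2 | ((base + step) <= max(limit, extra)): false | extra := 0 | extra := 0 | result 0; g runs extra := 0 | ((step - base) > abs(-6)): false | extra := -2 | ((base + step) <= max(limit, extra)): false | extra := 0 | extra := 0 | result 0; both end at 0.
Across all 225 domain points the two functions coincide.
verdict: equivalent


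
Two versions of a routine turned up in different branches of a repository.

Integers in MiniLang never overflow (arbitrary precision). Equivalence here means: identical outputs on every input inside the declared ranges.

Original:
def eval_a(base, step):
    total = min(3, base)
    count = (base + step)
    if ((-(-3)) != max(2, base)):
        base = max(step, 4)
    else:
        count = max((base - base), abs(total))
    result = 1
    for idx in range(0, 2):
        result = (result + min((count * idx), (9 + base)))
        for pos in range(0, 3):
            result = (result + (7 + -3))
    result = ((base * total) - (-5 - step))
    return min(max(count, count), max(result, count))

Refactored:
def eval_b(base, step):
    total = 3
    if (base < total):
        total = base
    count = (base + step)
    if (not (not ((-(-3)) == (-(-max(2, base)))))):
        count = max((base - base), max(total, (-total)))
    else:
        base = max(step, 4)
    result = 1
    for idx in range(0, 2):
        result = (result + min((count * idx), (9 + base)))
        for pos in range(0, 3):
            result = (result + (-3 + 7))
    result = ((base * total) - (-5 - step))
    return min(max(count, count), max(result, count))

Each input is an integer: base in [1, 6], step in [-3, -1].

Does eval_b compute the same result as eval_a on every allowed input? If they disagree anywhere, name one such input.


The two versions differ — the changes include statement counts differ; and boolean connective usage differs; and min/max/abs usage differs; and branching structure differs; and comparison usage differs.
Spot check at base=1, step=-1 — eval_a: total=1, then count=0, then ((-(-3)) != max(2, base)) is true, then base=4, then result=1, then (idx=0), then result=1, then (pos=0), then result=5, then (pos=1), then result=9, then (pos=2), then result=13, then (idx=1), then result=13, then (pos=0), then result=17, then (pos=1), then result=21, then (pos=2), then result=25, then result=8, then returns 0. eval_b: total=3, then (base < total) is true, then total=1, then count=0, then (not (not ((-(-3)) == (-(-max(2, base)))))) is false, then base=4, then result=1, then (idx=0), then result=1, then (pos=0), then result=5, then (pos=1), then result=9, then (pos=2), then result=13, then (idx=1), then result=13, then (pos=0), then result=17, then (pos=1), then result=21, then (pos=2), then result=25, then result=8, then returns 0. Both give 0.
Across all 18 domain points the two functions coincide.
verdict: equivalent


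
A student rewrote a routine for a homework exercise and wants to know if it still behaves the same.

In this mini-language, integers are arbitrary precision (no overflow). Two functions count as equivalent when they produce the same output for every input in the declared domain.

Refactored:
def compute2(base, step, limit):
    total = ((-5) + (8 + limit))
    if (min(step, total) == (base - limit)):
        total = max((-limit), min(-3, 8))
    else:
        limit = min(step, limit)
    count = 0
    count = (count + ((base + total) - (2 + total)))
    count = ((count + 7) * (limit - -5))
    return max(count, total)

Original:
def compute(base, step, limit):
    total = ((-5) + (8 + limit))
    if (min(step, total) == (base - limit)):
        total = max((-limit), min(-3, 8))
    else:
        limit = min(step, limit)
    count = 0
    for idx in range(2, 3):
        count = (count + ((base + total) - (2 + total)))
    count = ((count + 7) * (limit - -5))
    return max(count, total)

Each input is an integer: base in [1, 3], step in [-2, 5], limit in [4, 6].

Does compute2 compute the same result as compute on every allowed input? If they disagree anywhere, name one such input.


The two are interchangeable: statement counts differ; local variable names differ; loop structure differs, and every declared input agrees.
As a probe, take base=3, step=3, limit=6: compute runs total=9, then (min(step, total) == (base - limit)) is false, then limit=3, then count=0, then (idx=2), then count=1, then count=64, then returns 64; compute2 runs total=9, then (min(step, total) == (base - limit)) is false, then limit=3, then count=0, then count=1, then count=64, then returns 64; both end at 64.
An exhaustive pass over the 72 declared inputs shows identical outputs.
verdict: equivalent


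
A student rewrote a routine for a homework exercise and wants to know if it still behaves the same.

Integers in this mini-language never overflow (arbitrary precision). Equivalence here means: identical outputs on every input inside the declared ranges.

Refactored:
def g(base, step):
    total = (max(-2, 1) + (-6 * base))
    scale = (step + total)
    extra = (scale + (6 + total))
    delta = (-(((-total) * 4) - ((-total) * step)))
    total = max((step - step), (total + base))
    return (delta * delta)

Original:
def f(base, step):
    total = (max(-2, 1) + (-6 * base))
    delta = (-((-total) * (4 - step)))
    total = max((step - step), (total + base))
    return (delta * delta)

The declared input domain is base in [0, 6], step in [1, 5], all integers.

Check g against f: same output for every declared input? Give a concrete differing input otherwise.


The two versions differ — the changes include arithmetic usage differs; local variable names differ; statement counts differ; constant usage differs.
One worked example (base=4, step=1) — f: total = -23; delta = -69; total = 0; return 4761; g: total = -23; scale = -22; extra = -39; delta = -69; total = 0; return 4761; agreement on 4761.
Sweeping the whole domain (35 inputs) finds no disagreement.
verdict: equivalent


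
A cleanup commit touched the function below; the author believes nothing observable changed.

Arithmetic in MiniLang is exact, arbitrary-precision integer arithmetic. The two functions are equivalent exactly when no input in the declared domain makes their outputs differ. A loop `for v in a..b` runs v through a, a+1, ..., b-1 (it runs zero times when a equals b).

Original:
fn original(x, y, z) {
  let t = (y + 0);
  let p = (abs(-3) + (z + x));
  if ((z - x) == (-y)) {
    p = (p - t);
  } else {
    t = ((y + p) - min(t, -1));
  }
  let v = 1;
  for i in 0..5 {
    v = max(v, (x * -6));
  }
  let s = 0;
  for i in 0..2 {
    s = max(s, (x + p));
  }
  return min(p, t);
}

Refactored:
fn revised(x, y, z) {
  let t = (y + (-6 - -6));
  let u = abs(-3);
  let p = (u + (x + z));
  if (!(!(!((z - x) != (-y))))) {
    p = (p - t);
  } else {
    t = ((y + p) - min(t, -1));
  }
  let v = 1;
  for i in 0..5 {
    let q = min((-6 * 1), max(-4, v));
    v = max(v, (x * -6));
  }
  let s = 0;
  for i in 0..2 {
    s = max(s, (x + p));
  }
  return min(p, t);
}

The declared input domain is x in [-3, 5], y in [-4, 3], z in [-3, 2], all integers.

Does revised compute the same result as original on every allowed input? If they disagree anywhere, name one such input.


This is a faithful refactor — arithmetic usage differs, and boolean connective usage differs, and constant usage differs, and local variable names differ, and comparison usage differs, and statement counts differ, and min/max/abs usage differs, but the computed results match everywhere.
One worked example (x=-2, y=-2, z=2) — original: t := -2 | p := 3 | ((z - x) == (-y)): false | t := 3 | v := 1 | iter i=0: | v := 12 | iter i=1: | v := 12 | iter i=2: | v := 12 | iter i=3: | v := 12 | iter i=4: | v := 12 | s := 0 | iter i=0: | s := 1 | iter i=1: | s := 1 | result 3; revised: t := -2 | u := 3 | p := 3 | (!(!(!((z - x) != (-y))))): false | t := 3 | v := 1 | iter i=0: | q := -6 | v := 12 | iter i=1: | q := -6 | v := 12 | iter i=2: | q := -6 | v := 12 | iter i=3: | q := -6 | v := 12 | iter i=4: | q := -6 | v := 12 | s := 0 | iter i=0: | s := 1 | iter i=1: | s := 1 | result 3; agreement on 3.
Every one of the 432 inputs gives matching results.
verdict: equivalent


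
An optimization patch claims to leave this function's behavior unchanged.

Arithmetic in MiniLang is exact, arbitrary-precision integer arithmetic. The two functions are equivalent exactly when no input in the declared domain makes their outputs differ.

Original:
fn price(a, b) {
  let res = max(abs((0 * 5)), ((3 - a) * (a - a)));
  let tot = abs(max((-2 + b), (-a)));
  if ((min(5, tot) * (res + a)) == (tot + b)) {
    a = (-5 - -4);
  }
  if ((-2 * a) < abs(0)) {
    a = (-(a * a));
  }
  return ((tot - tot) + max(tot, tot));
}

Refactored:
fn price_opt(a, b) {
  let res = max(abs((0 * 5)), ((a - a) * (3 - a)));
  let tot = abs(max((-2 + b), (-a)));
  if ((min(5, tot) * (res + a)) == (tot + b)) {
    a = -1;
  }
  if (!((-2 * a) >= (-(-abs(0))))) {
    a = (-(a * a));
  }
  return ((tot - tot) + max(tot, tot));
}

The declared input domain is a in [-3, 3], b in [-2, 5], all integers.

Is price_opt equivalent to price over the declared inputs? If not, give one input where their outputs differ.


This is a faithful refactor — boolean connective usage differs, and arithmetic usage differs, and constant usage differs, and comparison usage differs, but the computed results match everywhere.
Spot check at a=-3, b=-1 — price: res=0, then tot=3, then ((min(5, tot) * (res + a)) == (tot + b)) is false, then ((-2 * a) < abs(0)) is false, then returns 3. price_opt: res=0, then tot=3, then ((min(5, tot) * (res + a)) == (tot + b)) is false, then (!((-2 * a) >= (-(-abs(0))))) is false, then returns 3. Both give 3.
Checked all 56 inputs in the declared domain: the outputs agree on every one.
verdict: equivalent


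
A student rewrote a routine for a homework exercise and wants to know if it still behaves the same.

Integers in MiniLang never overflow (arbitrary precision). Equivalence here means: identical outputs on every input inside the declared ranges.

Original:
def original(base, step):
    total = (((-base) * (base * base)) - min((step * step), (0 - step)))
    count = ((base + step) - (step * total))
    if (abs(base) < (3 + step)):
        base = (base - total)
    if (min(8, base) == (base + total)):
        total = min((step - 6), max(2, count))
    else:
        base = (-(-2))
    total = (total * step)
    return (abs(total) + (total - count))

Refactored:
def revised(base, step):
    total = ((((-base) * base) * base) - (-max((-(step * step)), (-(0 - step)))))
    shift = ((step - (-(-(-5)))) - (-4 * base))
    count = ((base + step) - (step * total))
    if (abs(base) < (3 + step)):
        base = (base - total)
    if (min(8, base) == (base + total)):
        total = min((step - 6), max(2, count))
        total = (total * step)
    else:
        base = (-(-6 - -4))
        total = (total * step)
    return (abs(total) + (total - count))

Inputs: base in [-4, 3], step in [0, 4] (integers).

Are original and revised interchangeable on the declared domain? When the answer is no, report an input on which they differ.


This is a faithful refactor — arithmetic usage differs; also statement counts differ; also local variable names differ; also constant usage differs; also min/max/abs usage differs, but the computed results match everywhere.
As a probe, take base=2, step=0: original runs total = -8; count = 2; (abs(base) < (3 + step)) -> true; base = 10; (min(8, base) == (base + total)) -> false; base = 2; total = 0; return -2; revised runs total = -8; shift = 13; count = 2; (abs(base) < (3 + step)) -> true; base = 10; (min(8, base) == (base + total)) -> false; base = 2; total = 0; return -2; both end at -2.
Every one of the 40 inputs gives matching results.
verdict: equivalent


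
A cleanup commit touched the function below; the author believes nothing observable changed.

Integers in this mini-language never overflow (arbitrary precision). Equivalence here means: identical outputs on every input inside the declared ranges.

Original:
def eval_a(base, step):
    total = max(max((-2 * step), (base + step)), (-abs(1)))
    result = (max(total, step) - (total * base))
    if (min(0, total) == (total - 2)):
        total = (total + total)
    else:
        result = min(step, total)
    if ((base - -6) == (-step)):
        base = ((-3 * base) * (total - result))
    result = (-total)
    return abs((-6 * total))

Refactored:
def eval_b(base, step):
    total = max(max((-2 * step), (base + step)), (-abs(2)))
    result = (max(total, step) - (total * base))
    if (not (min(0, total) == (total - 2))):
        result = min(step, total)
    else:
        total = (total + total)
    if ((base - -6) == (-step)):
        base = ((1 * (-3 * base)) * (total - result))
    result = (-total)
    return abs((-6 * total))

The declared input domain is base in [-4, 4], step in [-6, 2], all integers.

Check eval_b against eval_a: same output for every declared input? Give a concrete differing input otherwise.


Take base=-4, step=1.
eval_a: total=-1, then result=-3, then (min(0, total) == (total - 2)) is false, then result=-1, then ((base - -6) == (-step)) is false, then result=1, then returns 6
eval_b: total=-2, then result=-7, then (not (min(0, total) == (total - 2))) is true, then result=-2, then ((base - -6) == (-step)) is false, then result=2, then returns 12
6 != 12, so the rewrite changes behavior.
verdict: not equivalent; witness: base=-4, step=1


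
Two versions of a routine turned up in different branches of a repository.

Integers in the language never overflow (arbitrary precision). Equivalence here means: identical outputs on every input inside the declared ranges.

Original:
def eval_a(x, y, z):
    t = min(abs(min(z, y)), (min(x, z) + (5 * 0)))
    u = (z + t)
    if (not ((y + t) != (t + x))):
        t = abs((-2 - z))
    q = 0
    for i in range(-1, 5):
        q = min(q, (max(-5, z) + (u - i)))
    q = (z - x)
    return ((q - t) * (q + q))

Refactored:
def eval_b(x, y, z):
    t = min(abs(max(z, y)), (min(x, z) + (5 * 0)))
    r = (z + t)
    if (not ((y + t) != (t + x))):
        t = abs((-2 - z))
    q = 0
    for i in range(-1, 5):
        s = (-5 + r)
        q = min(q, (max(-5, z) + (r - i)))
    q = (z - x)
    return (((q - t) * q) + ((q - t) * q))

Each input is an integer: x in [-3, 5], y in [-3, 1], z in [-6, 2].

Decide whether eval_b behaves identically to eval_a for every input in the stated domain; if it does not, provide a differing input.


Not equivalent: x=1, y=0, z=2 separates them (2 vs 0).
eval_a: t := 0 | u := 2 | (not ((y + t) != (t + x))): false | q := 0 | iter i=-1: | q := 0 | iter i=0: | q := 0 | iter i=1: | q := 0 | iter i=2: | q := 0 | iter i=3: | q := 0 | iter i=4: | q := 0 | q := 1 | result 2
eval_b: t := 1 | r := 3 | (not ((y + t) != (t + x))): false | q := 0 | iter i=-1: | s := -2 | q := 0 | iter i=0: | s := -2 | q := 0 | iter i=1: | s := -2 | q := 0 | iter i=2: | s := -2 | q := 0 | iter i=3: | s := -2 | q := 0 | iter i=4: | s := -2 | q := 0 | q := 1 | result 0
verdict: not equivalent; witness: x=1, y=0, z=2


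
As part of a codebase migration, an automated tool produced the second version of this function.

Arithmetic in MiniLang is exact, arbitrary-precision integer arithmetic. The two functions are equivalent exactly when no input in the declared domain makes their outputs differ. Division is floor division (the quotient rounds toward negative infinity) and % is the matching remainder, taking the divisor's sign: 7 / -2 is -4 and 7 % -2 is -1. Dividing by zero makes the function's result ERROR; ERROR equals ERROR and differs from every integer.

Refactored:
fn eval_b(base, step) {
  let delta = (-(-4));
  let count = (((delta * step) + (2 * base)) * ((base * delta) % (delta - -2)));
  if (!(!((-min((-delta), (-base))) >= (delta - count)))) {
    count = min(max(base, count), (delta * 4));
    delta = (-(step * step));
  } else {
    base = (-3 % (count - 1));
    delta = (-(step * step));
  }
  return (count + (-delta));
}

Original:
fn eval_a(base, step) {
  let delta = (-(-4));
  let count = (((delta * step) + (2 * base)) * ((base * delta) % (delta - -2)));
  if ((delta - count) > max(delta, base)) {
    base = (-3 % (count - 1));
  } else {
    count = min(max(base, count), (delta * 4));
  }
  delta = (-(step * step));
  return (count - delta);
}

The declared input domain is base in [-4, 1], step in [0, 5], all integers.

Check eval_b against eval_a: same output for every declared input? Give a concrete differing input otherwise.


Behavior is preserved: although statement counts differ; comparison usage differs; min/max/abs usage differs; arithmetic usage differs; boolean connective usage differs, the outputs never diverge.
Spot check at base=1, step=0 — eval_a: delta becomes 4; next count becomes 8; next ((delta - count) > max(delta, base)) evaluates to false; next count becomes 8; next delta becomes 0; next final value 8. eval_b: delta becomes 4; next count becomes 8; next (!(!((-min((-delta), (-base))) >= (delta - count)))) evaluates to true; next count becomes 8; next delta becomes 0; next final value 8. Both give 8.
Across all 36 domain points the two functions coincide.
verdict: equivalent


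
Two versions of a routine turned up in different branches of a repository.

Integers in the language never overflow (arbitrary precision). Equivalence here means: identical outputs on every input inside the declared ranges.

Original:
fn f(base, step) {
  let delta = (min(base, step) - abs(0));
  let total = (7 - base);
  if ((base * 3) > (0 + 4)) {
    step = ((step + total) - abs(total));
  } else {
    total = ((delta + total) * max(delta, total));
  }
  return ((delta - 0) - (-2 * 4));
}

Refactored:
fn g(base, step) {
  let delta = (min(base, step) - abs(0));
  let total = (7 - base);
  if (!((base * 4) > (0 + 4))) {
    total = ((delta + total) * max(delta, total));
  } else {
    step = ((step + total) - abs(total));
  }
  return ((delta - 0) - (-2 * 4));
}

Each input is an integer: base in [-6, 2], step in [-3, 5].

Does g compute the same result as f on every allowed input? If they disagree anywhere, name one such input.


Equivalent. Although `3` became `4`, no input in the stated domain can expose it.
Every one of the 81 inputs gives matching results.
Spot check at base=-1, step=2 — f: delta becomes -1; next total becomes 8; next ((base * 3) > (0 + 4)) evaluates to false; next total becomes 56; next final value 7. g: delta becomes -1; next total becomes 8; next (!((base * 4) > (0 + 4))) evaluates to true; next total becomes 56; next final value 7. Both give 7.
verdict: equivalent


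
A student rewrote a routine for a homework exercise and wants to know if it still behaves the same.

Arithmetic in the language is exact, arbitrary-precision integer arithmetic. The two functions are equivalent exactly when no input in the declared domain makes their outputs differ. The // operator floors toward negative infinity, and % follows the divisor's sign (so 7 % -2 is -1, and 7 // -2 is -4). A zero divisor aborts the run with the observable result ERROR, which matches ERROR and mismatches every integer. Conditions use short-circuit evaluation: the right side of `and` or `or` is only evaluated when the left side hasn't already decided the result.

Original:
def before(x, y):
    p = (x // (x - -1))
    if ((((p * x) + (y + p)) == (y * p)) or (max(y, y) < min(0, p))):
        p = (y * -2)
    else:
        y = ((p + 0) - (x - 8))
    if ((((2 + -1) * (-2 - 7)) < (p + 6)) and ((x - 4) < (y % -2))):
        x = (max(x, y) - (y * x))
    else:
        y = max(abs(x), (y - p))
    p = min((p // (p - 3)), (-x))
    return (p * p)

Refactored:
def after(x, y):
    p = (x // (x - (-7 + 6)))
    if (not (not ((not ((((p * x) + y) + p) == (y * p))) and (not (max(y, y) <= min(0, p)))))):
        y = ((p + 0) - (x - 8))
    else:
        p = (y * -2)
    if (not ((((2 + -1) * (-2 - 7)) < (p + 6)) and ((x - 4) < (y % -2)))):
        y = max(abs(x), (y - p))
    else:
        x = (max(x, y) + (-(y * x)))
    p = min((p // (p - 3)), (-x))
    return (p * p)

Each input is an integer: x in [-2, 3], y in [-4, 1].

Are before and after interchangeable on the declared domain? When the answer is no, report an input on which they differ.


At x=-2, y=0: before gives 1296, after gives 0.
verdict: not equivalent; witness: x=-2, y=0


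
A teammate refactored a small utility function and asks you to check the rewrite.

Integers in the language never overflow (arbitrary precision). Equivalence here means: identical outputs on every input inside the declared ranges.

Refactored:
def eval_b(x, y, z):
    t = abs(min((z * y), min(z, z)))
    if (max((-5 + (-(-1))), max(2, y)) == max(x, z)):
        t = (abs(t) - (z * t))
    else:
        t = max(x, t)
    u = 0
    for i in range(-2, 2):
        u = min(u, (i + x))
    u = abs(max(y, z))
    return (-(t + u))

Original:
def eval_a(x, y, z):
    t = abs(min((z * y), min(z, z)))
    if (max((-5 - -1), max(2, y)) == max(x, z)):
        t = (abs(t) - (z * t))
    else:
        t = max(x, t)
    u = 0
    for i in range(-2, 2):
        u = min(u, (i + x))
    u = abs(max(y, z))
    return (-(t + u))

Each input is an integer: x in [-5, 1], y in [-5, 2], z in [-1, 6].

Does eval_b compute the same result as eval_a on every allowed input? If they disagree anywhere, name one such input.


Equivalent — the differences include arithmetic usage differs, yet no declared input distinguishes the two.
One worked example (x=0, y=-1, z=3) — eval_a: t = 3; (max((-5 - -1), max(2, y)) == max(x, z)) -> false; t = 3; u = 0; [i=-2]; u = -2; [i=-1]; u = -2; [i=0]; u = -2; [i=1]; u = -2; u = 3; return -6; eval_b: t = 3; (max((-5 + (-(-1))), max(2, y)) == max(x, z)) -> false; t = 3; u = 0; [i=-2]; u = -2; [i=-1]; u = -2; [i=0]; u = -2; [i=1]; u = -2; u = 3; return -6; agreement on -6.
Across all 448 domain points the two functions coincide.
verdict: equivalent


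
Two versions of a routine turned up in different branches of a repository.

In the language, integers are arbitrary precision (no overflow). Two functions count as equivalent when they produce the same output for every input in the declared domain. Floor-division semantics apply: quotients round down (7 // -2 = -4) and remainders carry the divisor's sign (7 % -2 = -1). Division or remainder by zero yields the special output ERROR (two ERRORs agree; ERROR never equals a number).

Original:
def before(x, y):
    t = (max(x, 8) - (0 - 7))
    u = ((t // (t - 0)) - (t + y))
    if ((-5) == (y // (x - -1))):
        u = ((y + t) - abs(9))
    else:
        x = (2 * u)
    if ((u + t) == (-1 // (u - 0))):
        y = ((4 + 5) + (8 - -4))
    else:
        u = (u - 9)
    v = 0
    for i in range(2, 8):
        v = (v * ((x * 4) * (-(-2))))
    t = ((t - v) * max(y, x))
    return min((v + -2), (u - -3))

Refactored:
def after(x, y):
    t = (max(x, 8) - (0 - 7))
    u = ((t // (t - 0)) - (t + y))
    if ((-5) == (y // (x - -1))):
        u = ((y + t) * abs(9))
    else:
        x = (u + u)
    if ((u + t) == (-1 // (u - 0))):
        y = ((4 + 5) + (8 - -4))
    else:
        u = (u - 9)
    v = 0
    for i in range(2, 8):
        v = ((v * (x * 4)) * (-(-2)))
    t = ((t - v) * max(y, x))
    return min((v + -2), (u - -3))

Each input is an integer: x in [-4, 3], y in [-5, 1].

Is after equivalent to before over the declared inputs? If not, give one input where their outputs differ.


Consider the input x=0, y=-5.
before: t := 15 | u := -9 | ((-5) == (y // (x - -1))): true | u := 1 | ((u + t) == (-1 // (u - 0))): false | u := -8 | v := 0 | iter i=2: | v := 0 | iter i=3: | v := 0 | iter i=4: | v := 0 | iter i=5: | v := 0 | iter i=6: | v := 0 | iter i=7: | v := 0 | t := 0 | result -5
after: t := 15 | u := -9 | ((-5) == (y // (x - -1))): true | u := 90 | ((u + t) == (-1 // (u - 0))): false | u := 81 | v := 0 | iter i=2: | v := 0 | iter i=3: | v := 0 | iter i=4: | v := 0 | iter i=5: | v := 0 | iter i=6: | v := 0 | iter i=7: | v := 0 | t := 0 | result -2
-5 against -2: the behavior changed.
verdict: not equivalent; witness: x=0, y=-5


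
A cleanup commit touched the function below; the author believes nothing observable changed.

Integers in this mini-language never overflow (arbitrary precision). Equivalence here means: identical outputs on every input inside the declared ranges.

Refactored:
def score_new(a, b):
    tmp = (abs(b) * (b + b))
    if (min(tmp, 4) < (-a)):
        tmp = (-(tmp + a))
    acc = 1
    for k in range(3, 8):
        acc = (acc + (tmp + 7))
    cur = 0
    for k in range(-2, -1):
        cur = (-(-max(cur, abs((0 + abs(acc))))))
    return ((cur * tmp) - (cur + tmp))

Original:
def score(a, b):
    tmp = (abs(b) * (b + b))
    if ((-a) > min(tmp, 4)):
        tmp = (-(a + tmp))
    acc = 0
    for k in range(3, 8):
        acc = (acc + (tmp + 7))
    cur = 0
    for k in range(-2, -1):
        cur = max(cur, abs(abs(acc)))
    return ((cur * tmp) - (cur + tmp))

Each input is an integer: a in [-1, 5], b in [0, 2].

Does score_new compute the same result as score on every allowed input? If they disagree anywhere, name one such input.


These are not equivalent — on a=-1, b=1 the outputs split (43 vs 44).
score: tmp becomes 2; next ((-a) > min(tmp, 4)) evaluates to false; next acc becomes 0; next at k=3:; next acc becomes 9; next at k=4:; next acc becomes 18; next at k=5:; next acc becomes 27; next at k=6:; next acc becomes 36; next at k=7:; next acc becomes 45; next cur becomes 0; next at k=-2:; next cur becomes 45; next final value 43
score_new: tmp becomes 2; next (min(tmp, 4) < (-a)) evaluates to false; next acc becomes 1; next at k=3:; next acc becomes 10; next at k=4:; next acc becomes 19; next at k=5:; next acc becomes 28; next at k=6:; next acc becomes 37; next at k=7:; next acc becomes 46; next cur becomes 0; next at k=-2:; next cur becomes 46; next final value 44
verdict: not equivalent; witness: a=-1, b=1


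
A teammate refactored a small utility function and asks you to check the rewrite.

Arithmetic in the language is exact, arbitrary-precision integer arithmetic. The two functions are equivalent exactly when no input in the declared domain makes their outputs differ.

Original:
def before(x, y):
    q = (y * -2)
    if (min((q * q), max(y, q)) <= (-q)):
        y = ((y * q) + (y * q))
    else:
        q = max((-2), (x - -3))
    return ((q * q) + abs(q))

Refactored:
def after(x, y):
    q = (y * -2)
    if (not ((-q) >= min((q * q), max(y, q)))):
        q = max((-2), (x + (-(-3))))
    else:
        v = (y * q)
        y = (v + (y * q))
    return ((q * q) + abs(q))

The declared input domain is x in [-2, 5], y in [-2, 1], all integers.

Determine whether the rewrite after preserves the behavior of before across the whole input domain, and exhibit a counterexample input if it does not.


This is a faithful refactor — statement counts differ; also comparison usage differs; also boolean connective usage differs; also arithmetic usage differs; also local variable names differ, but the computed results match everywhere.
Spot check at x=4, y=-2 — before: q = 4; (min((q * q), max(y, q)) <= (-q)) -> false; q = 7; return 56. after: q = 4; (not ((-q) >= min((q * q), max(y, q)))) -> true; q = 7; return 56. Both give 56.
An exhaustive pass over the 32 declared inputs shows identical outputs.
verdict: equivalent


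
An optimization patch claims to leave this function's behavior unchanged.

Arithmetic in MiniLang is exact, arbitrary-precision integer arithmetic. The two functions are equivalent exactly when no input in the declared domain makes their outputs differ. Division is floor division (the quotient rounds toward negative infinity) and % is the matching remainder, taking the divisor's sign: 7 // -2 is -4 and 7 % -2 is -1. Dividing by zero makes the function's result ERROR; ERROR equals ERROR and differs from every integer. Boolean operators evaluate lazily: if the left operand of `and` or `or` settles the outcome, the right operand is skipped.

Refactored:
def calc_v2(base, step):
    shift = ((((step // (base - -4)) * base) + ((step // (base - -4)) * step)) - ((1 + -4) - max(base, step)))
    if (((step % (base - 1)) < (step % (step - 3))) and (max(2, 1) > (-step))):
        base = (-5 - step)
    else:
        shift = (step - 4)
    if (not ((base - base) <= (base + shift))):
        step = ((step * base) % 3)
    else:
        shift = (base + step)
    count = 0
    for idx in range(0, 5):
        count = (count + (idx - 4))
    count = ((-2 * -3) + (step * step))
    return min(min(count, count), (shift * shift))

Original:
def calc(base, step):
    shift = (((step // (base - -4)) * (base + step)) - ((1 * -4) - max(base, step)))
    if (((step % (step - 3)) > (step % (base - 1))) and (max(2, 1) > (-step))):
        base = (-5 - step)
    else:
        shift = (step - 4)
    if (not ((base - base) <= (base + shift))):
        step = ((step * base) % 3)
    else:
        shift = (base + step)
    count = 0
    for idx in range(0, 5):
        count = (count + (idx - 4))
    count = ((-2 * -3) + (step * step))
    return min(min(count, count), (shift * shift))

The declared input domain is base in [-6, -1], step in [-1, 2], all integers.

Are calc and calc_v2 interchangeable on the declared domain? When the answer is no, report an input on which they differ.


base=-3, step=1 yields 6 from calc but 4 from calc_v2.
verdict: not equivalent; witness: base=-3, step=1


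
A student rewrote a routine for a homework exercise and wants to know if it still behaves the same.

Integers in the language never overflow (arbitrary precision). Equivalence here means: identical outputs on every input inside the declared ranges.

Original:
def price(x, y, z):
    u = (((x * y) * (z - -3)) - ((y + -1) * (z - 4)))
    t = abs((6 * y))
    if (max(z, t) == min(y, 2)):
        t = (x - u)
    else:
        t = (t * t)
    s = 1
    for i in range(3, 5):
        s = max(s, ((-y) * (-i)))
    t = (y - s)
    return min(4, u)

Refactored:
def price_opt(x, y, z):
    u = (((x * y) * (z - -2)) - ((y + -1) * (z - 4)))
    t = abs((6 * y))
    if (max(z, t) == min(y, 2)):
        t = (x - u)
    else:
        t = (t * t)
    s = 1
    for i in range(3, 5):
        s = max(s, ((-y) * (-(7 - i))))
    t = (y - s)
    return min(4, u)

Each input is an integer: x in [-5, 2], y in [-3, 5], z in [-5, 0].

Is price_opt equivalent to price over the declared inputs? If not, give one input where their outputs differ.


x=-5, y=-3, z=-5 yields -66 from price but -81 from price_opt.
verdict: not equivalent; witness: x=-5, y=-3, z=-5


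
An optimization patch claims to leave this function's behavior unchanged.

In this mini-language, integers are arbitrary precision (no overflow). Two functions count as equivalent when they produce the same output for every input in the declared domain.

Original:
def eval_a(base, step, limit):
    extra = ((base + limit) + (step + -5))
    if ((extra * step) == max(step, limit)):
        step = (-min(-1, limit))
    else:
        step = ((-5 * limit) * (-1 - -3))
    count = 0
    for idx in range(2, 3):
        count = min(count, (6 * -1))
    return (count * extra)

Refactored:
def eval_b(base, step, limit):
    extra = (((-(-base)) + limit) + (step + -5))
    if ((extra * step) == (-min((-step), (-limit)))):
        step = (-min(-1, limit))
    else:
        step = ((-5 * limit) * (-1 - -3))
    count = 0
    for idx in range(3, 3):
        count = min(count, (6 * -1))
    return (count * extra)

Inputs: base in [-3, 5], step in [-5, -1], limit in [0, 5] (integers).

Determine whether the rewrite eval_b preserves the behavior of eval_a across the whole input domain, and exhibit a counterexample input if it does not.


Input base=-3, step=-5, limit=0: 78 from eval_a versus 0 from eval_b.
verdict: not equivalent; witness: base=-3, step=-5, limit=0


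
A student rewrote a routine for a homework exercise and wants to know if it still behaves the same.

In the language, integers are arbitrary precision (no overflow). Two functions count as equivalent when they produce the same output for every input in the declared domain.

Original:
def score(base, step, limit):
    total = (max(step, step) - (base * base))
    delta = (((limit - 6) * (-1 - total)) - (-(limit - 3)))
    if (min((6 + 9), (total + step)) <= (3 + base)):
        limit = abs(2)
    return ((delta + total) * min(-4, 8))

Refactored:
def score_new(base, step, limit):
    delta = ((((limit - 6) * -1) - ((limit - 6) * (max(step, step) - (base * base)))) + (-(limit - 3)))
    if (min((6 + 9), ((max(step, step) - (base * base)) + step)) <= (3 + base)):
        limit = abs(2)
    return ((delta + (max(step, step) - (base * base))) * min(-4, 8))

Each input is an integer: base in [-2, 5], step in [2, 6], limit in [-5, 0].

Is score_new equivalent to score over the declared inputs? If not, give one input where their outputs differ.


At base=-2, step=2, limit=-5: score gives 84, score_new gives 20.
verdict: not equivalent; witness: base=-2, step=2, limit=-5


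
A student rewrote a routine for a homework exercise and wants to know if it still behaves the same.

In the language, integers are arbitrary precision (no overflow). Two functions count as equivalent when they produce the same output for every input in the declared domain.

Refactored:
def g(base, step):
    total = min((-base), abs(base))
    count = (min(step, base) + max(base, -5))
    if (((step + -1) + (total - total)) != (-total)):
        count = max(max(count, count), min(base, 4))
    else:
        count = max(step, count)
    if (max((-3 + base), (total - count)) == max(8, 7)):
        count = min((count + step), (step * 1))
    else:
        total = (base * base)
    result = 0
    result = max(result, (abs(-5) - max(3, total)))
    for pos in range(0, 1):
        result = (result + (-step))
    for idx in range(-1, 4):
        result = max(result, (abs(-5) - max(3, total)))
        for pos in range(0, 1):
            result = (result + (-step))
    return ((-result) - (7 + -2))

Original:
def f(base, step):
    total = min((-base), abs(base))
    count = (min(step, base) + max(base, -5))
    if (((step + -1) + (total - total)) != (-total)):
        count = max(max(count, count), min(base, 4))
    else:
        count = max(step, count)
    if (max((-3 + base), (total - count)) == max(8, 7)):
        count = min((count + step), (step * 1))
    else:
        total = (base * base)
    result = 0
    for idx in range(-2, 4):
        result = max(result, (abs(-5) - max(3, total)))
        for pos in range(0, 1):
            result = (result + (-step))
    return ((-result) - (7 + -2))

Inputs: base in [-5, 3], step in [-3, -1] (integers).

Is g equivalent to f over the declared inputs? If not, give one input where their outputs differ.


Side by side, the visible changes include: loop structure differs; statement counts differ; constant usage differs; min/max/abs usage differs; arithmetic usage differs.
One worked example (base=-4, step=-3) — f: total := 4 | count := -8 | (((step + -1) + (total - total)) != (-total)): false | count := -3 | (max((-3 + base), (total - count)) == max(8, 7)): false | total := 16 | result := 0 | iter idx=-2: | result := 0 | iter pos=0: | result := 3 | iter idx=-1: | result := 3 | iter pos=0: | result := 6 | iter idx=0: | result := 6 | iter pos=0: | result := 9 | iter idx=1: | result := 9 | iter pos=0: | result := 12 | iter idx=2: | result := 12 | iter pos=0: | result := 15 | iter idx=3: | result := 15 | iter pos=0: | result := 18 | result -23; g: total := 4 | count := -8 | (((step + -1) + (total - total)) != (-total)): false | count := -3 | (max((-3 + base), (total - count)) == max(8, 7)): false | total := 16 | result := 0 | result := 0 | iter pos=0: | result := 3 | iter idx=-1: | result := 3 | iter pos=0: | result := 6 | iter idx=0: | result := 6 | iter pos=0: | result := 9 | iter idx=1: | result := 9 | iter pos=0: | result := 12 | iter idx=2: | result := 12 | iter pos=0: | result := 15 | iter idx=3: | result := 15 | iter pos=0: | result := 18 | result -23; agreement on -23.
Checked all 27 inputs in the declared domain: the outputs agree on every one.
verdict: equivalent
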